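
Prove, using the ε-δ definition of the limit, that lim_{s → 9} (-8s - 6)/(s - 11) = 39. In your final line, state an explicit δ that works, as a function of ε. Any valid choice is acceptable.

δ = min(1, (1/47)ε)

Let ε > 0. We want δ > 0 with 0 < |s − 9| < δ ⇒ |(-8s - 6)/(s - 11) − 39| < ε.
Combining over a common denominator, (-8s - 6)/(s - 11) − 39 = [(-8s - 6)·(-2) − (-78)·(s - 11)] / [(-2)·(s - 11)] = 94(s − 9) / ((-2)(s - 11)).
So |(-8s - 6)/(s - 11) − 39| = 94|s − 9| / (2·|s − 11|).
Require δ ≤ 1, so |s − 11| ≥ |-2| − |s − 9| > 2 − 1 = 1.
Hence |(-8s - 6)/(s - 11) − 39| < 94|s − 9|/(2·1) = 47|s − 9|, which is < ε once |s − 9| < (1/47)ε.
Take δ = min(1, (1/47)ε). Then 0 < |s − 9| < δ forces both bounds, so |(-8s - 6)/(s - 11) − 39| < ε.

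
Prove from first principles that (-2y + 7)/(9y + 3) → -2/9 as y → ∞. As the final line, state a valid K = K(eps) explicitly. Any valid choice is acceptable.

K = (23/27)/eps

Suppose eps > 0. We seek K > 0 such that y > K implies |(-2y + 7)/(9y + 3) + 2/9| < eps.
(-2y + 7)/(9y + 3) + 2/9 = (9(-2y + 7) − (-2)(9y + 3)) / (9(9y + 3)) = 69/(9(9y + 3)).
For y > 0 we have 9y + 3 > 9y, so |(-2y + 7)/(9y + 3) + 2/9| = 69/(9(9y + 3)) < 69/(9·9y) = (23/27)/y.
Thus |(-2y + 7)/(9y + 3) + 2/9| < eps whenever y > (23/27)/eps.
Take K = (23/27)/eps. If y > K then |(-2y + 7)/(9y + 3) + 2/9| < (23/27)/y < eps.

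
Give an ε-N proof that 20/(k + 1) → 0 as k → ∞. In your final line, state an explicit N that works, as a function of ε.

Suppose ε > 0. For k ≥ 1, |20/(k + 1) − 0| = 20/(k + 1) ≤ 20/k.
We need 20/k < ε, i.e. k > 20/ε.
Take N = 20/ε. If k > N then |20/(k + 1)| ≤ 20/k < ε.

N = 20/ε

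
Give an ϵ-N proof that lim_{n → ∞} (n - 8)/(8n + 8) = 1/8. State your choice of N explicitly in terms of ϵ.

Let ϵ > 0 be given. For n ≥ 1, |(n - 8)/(8n + 8) − (1/8)| = |-72|/(8(8n + 8)) = 72/(8(8n + 8)).
Since 8n + 8 ≥ 8n for n ≥ 1, this is ≤ 72/(8·8n) = (9/8)/n.
So |(n - 8)/(8n + 8) − (1/8)| < ϵ whenever n > (9/8)/ϵ.
Take N = (9/8)/ϵ. If n > N then |(n - 8)/(8n + 8) − (1/8)| ≤ (9/8)/n < ϵ.

N = (9/8)/ϵ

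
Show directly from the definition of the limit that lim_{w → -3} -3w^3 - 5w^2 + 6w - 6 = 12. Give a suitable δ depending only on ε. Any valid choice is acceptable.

δ = min(1, ε/70)

Fix ε > 0. We want δ > 0 such that 0 < |w + 3| < δ implies |(-3w^3 - 5w^2 + 6w - 6) − 12| < ε.
(-3w^3 - 5w^2 + 6w - 6) − 12 = -3w^3 - 5w^2 + 6w - 18 = (w + 3)(-3w^2 + 4w - 6).
So |(-3w^3 - 5w^2 + 6w - 6) − 12| = |w + 3|·|-3w^2 + 4w - 6|.
Require δ ≤ 1. Then |w + 3| < 1 gives |w| < 4, and by the triangle inequality |-3w^2 + 4w - 6| ≤ 3·4^2 + 4·4 + 6 = 70.
Hence |(-3w^3 - 5w^2 + 6w - 6) − 12| ≤ 70|w + 3| < ε provided |w + 3| < ε/70.
Take δ = min(1, ε/70). Then 0 < |w + 3| < δ gives both |w + 3| < 1 and |w + 3| < ε/70, so |(-3w^3 - 5w^2 + 6w - 6) − 12| < ε.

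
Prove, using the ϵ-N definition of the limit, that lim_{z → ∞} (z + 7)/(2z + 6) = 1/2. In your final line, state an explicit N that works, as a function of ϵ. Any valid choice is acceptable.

Let ϵ > 0. We seek N > 0 such that z > N implies |(z + 7)/(2z + 6) − (1/2)| < ϵ.
(z + 7)/(2z + 6) − (1/2) = (2(z + 7) − (2z + 6)) / (2(2z + 6)) = 8/(2(2z + 6)).
For z > 0 we have 2z + 6 > 2z, so |(z + 7)/(2z + 6) − (1/2)| = 8/(2(2z + 6)) < 8/(2·2z) = 2/z.
Thus |(z + 7)/(2z + 6) − (1/2)| < ϵ whenever z > 2/ϵ.
Take N = 2/ϵ. If z > N then |(z + 7)/(2z + 6) − (1/2)| < 2/z < ϵ.

N = 2/ϵ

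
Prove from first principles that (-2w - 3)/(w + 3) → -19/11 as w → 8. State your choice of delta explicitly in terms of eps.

Let eps > 0. We want delta > 0 with 0 < |w − 8| < delta ⇒ |(-2w - 3)/(w + 3) + 19/11| < eps.
Combining over a common denominator, (-2w - 3)/(w + 3) + 19/11 = [(-2w - 3)·11 − (-19)·(w + 3)] / [11·(w + 3)] = -3(w − 8) / (11(w + 3)).
So |(-2w - 3)/(w + 3) + 19/11| = 3|w − 8| / (11·|w + 3|).
Require delta ≤ 11/2, so |w + 3| ≥ |11| − |w − 8| > 11 − 11/2 = 11/2.
Hence |(-2w - 3)/(w + 3) + 19/11| < 3|w − 8|/(11·(11/2)) = (6/121)|w − 8|, which is < eps once |w − 8| < (121/6)eps.
Take delta = min(11/2, (121/6)eps). Then 0 < |w − 8| < delta forces both bounds, so |(-2w - 3)/(w + 3) + 19/11| < eps.

delta = min(11/2, (121/6)eps)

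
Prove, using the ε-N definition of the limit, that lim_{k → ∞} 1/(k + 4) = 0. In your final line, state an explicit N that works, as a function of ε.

Let ε > 0 be given. For k ≥ 1, |1/(k + 4) − 0| = 1/(k + 4) ≤ 1/k.
We need 1/k < ε, i.e. k > 1/ε.
Take N = 1/ε. If k > N then |1/(k + 4)| ≤ 1/k < ε.

N = 1/ε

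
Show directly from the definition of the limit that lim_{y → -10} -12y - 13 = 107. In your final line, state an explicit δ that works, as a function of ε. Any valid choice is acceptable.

δ = ε/12

Suppose ε > 0. We need δ > 0 so that 0 < |y + 10| < δ implies |(-12y - 13) − 107| < ε.
Since (-12y - 13) − 107 = -12(y + 10), we have |(-12y - 13) − 107| = 12|y + 10|.
Thus it suffices that |y + 10| < ε/12.
Take δ = ε/12. If 0 < |y + 10| < δ then |(-12y - 13) − 107| = 12|y + 10| < 12·(ε/12) = ε.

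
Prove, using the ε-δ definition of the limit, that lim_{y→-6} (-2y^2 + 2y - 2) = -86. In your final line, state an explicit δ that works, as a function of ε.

δ = min(2, ε/30)

Let ε > 0. We want δ > 0 such that 0 < |y + 6| < δ implies |(-2y^2 + 2y - 2) + 86| < ε.
(-2y^2 + 2y - 2) + 86 = -2y^2 + 2y + 84 = (y + 6)(-2y + 14).
So |(-2y^2 + 2y - 2) + 86| = |y + 6|·|-2y + 14|.
Require δ ≤ 2. Then |y + 6| < 2 gives |y| < 8, and by the triangle inequality |-2y + 14| ≤ 2·8 + 14 = 30.
Hence |(-2y^2 + 2y - 2) + 86| ≤ 30|y + 6| < ε provided |y + 6| < ε/30.
Take δ = min(2, ε/30). Then 0 < |y + 6| < δ gives both |y + 6| < 2 and |y + 6| < ε/30, so |(-2y^2 + 2y - 2) + 86| < ε.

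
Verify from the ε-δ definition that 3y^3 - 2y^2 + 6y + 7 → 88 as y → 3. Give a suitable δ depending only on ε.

Let ε > 0 be given. We want δ > 0 such that 0 < |y − 3| < δ implies |(3y^3 - 2y^2 + 6y + 7) − 88| < ε.
(3y^3 - 2y^2 + 6y + 7) − 88 = 3y^3 - 2y^2 + 6y - 81 = (y − 3)(3y^2 + 7y + 27).
So |(3y^3 - 2y^2 + 6y + 7) − 88| = |y − 3|·|3y^2 + 7y + 27|.
Assume first that |y − 3| < 1, so |y| < 4. Then |3y^2 + 7y + 27| ≤ 3·4^2 + 7·4 + 27 = 103.
Hence |(3y^3 - 2y^2 + 6y + 7) − 88| ≤ 103|y − 3| < ε provided |y − 3| < ε/103.
Choosing δ = min(1, ε/103) ensures both conditions, hence |(3y^3 - 2y^2 + 6y + 7) − 88| < ε.

δ = min(1, ε/103)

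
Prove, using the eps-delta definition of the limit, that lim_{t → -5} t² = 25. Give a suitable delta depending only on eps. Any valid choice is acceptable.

Fix eps > 0. We seek delta > 0 with 0 < |t + 5| < delta ⇒ |t² − 25| < eps.
Factor: t² − 25 = (t + 5)(t - 5), so |t² − 25| = |t + 5|·|t - 5|.
Impose delta ≤ 1 so that |t| < 6; then |t - 5| ≤ 11.
Hence |t² − 25| ≤ 11|t + 5|, which is < eps once |t + 5| < eps/11.
Take delta = min(1, eps/11). If 0 < |t + 5| < delta then both bounds hold and |t² − 25| ≤ 11|t + 5| < 11·(eps/11) = eps.

delta = min(1, eps/11)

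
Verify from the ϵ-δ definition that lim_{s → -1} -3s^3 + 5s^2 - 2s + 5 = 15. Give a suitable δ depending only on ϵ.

Fix ϵ > 0. We want δ > 0 such that 0 < |s + 1| < δ implies |(-3s^3 + 5s^2 - 2s + 5) − 15| < ϵ.
(-3s^3 + 5s^2 - 2s + 5) − 15 = -3s^3 + 5s^2 - 2s - 10 = (s + 1)(-3s^2 + 8s - 10).
So |(-3s^3 + 5s^2 - 2s + 5) − 15| = |s + 1|·|-3s^2 + 8s - 10|.
Assume first that |s + 1| < 1, so |s| < 2. Then |-3s^2 + 8s - 10| ≤ 3·2^2 + 8·2 + 10 = 38.
Hence |(-3s^3 + 5s^2 - 2s + 5) − 15| ≤ 38|s + 1| < ϵ provided |s + 1| < ϵ/38.
Take δ = min(1, ϵ/38). Then 0 < |s + 1| < δ gives both |s + 1| < 1 and |s + 1| < ϵ/38, so |(-3s^3 + 5s^2 - 2s + 5) − 15| < ϵ.

δ = min(1, ϵ/38)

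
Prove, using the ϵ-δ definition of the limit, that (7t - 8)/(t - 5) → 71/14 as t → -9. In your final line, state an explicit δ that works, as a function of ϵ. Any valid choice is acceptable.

Suppose ϵ > 0. We want δ > 0 with 0 < |t + 9| < δ ⇒ |(7t - 8)/(t - 5) − (71/14)| < ϵ.
Combining over a common denominator, (7t - 8)/(t - 5) − (71/14) = [(7t - 8)·(-14) − (-71)·(t - 5)] / [(-14)·(t - 5)] = -27(t + 9) / ((-14)(t - 5)).
So |(7t - 8)/(t - 5) − (71/14)| = 27|t + 9| / (14·|t − 5|).
Require δ ≤ 7, so |t − 5| ≥ |-14| − |t + 9| > 14 − 7 = 7.
Hence |(7t - 8)/(t - 5) − (71/14)| < 27|t + 9|/(14·7) = (27/98)|t + 9|, which is < ϵ once |t + 9| < (98/27)ϵ.
Take δ = min(7, (98/27)ϵ). Then 0 < |t + 9| < δ forces both bounds, so |(7t - 8)/(t - 5) − (71/14)| < ϵ.

δ = min(7, (98/27)ϵ)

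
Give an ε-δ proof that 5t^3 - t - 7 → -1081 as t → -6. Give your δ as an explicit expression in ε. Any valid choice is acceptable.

δ = min(1, ε/634)

Suppose ε > 0. We want δ > 0 such that 0 < |t + 6| < δ implies |(5t^3 - t - 7) + 1081| < ε.
(5t^3 - t - 7) + 1081 = 5t^3 - t + 1074 = (t + 6)(5t^2 - 30t + 179).
So |(5t^3 - t - 7) + 1081| = |t + 6|·|5t^2 - 30t + 179|.
Assume first that |t + 6| < 1, so |t| < 7. Then |5t^2 - 30t + 179| ≤ 5·7^2 + 30·7 + 179 = 634.
Hence |(5t^3 - t - 7) + 1081| ≤ 634|t + 6| < ε provided |t + 6| < ε/634.
Choosing δ = min(1, ε/634) ensures both conditions, hence |(5t^3 - t - 7) + 1081| < ε.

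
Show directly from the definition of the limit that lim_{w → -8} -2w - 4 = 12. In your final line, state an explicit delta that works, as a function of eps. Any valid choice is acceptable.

Suppose eps > 0. We need delta > 0 so that 0 < |w + 8| < delta implies |(-2w - 4) − 12| < eps.
|(-2w - 4) − 12| = |-2w - 16| = 2|w + 8|.
Thus it suffices that |w + 8| < eps/2.
Choosing delta = eps/2 gives |(-2w - 4) − 12| = 2|w + 8| < eps whenever |w + 8| < delta.

delta = eps/2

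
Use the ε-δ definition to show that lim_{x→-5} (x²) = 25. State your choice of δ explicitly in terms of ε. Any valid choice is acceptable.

δ = min(1, ε/11)

Let ε > 0. We seek δ > 0 with 0 < |x + 5| < δ ⇒ |x² − 25| < ε.
Factor: x² − 25 = (x + 5)(x - 5), so |x² − 25| = |x + 5|·|x - 5|.
Impose δ ≤ 1 so that |x| < 6; then |x - 5| ≤ 11.
Hence |x² − 25| ≤ 11|x + 5|, which is < ε once |x + 5| < ε/11.
Take δ = min(1, ε/11). If 0 < |x + 5| < δ then both bounds hold and |x² − 25| ≤ 11|x + 5| < 11·(ε/11) = ε.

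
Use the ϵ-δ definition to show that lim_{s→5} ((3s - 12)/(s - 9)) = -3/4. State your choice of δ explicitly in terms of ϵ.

δ = min(2, (8/15)ϵ)

Let ϵ > 0. We want δ > 0 with 0 < |s − 5| < δ ⇒ |(3s - 12)/(s - 9) + 3/4| < ϵ.
Combining over a common denominator, (3s - 12)/(s - 9) + 3/4 = [(3s - 12)·(-4) − 3·(s - 9)] / [(-4)·(s - 9)] = -15(s − 5) / ((-4)(s - 9)).
So |(3s - 12)/(s - 9) + 3/4| = 15|s − 5| / (4·|s − 9|).
Require δ ≤ 2, so |s − 9| ≥ |-4| − |s − 5| > 4 − 2 = 2.
Hence |(3s - 12)/(s - 9) + 3/4| < 15|s − 5|/(4·2) = (15/8)|s − 5|, which is < ϵ once |s − 5| < (8/15)ϵ.
Take δ = min(2, (8/15)ϵ). Then 0 < |s − 5| < δ forces both bounds, so |(3s - 12)/(s - 9) + 3/4| < ϵ.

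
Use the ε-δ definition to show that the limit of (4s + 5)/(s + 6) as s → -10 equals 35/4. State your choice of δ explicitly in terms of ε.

δ = min(2, (8/19)ε)

Let ε > 0. We want δ > 0 with 0 < |s + 10| < δ ⇒ |(4s + 5)/(s + 6) − (35/4)| < ε.
Combining over a common denominator, (4s + 5)/(s + 6) − (35/4) = [(4s + 5)·(-4) − (-35)·(s + 6)] / [(-4)·(s + 6)] = 19(s + 10) / ((-4)(s + 6)).
So |(4s + 5)/(s + 6) − (35/4)| = 19|s + 10| / (4·|s + 6|).
Require δ ≤ 2, so |s + 6| ≥ |-4| − |s + 10| > 4 − 2 = 2.
Hence |(4s + 5)/(s + 6) − (35/4)| < 19|s + 10|/(4·2) = (19/8)|s + 10|, which is < ε once |s + 10| < (8/19)ε.
Take δ = min(2, (8/19)ε). Then 0 < |s + 10| < δ forces both bounds, so |(4s + 5)/(s + 6) − (35/4)| < ε.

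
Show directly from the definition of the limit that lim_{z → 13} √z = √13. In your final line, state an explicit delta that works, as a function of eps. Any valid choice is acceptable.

delta = min(13, √13·eps)

Let eps > 0 be given. We want delta > 0 such that 0 < |z − 13| < delta implies |√z − √13| < eps.
Multiplying by the conjugate, |√z − √13| = |z − 13|/(√z + √13).
Restrict delta ≤ 13 so that |z − 13| < 13 forces z > 0, and then √z + √13 > √13.
Hence |√z − √13| < |z − 13|/√13, which is < eps once |z − 13| < √13·eps.
Take delta = min(13, √13·eps). If 0 < |z − 13| < delta then z > 0 and |√z − √13| < |z − 13|/√13 < eps.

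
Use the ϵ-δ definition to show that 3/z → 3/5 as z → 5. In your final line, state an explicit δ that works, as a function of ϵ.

δ = min(5/2, (25/6)ϵ)

Let ϵ > 0 be given. We seek δ > 0 such that 0 < |z − 5| < δ implies |3/z − (3/5)| < ϵ.
|3/z − (3/5)| = 3·|5 − z|/(5·|z|) = 3|z − 5|/(5|z|).
Require δ ≤ 5/2 so that |z| > 5 − 5/2 = 5/2, hence 5|z| > 25/2.
Then |3/z − (3/5)| < 3|z − 5|/(25/2), which is < ϵ when |z − 5| < (25/6)ϵ.
Take δ = min(5/2, (25/6)ϵ). Then 0 < |z − 5| < δ gives both |z − 5| < 5/2 and |z − 5| < (25/6)ϵ, so |3/z − (3/5)| < ϵ.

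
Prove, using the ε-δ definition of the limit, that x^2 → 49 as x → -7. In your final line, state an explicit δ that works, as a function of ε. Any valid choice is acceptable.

δ = min(1, ε/15)

Let ε > 0 be given. We seek δ > 0 with 0 < |x + 7| < δ ⇒ |x^2 − 49| < ε.
Factor: x^2 − 49 = (x + 7)(x - 7), so |x^2 − 49| = |x + 7|·|x - 7|.
Impose δ ≤ 1 so that |x| < 8; then |x - 7| ≤ 15.
Hence |x^2 − 49| ≤ 15|x + 7|, which is < ε once |x + 7| < ε/15.
Take δ = min(1, ε/15). If 0 < |x + 7| < δ then both bounds hold and |x^2 − 49| ≤ 15|x + 7| < 15·(ε/15) = ε.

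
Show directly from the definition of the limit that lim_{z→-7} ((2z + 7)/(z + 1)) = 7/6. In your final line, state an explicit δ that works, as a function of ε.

δ = min(3, (18/5)ε)

Let ε > 0. We want δ > 0 with 0 < |z + 7| < δ ⇒ |(2z + 7)/(z + 1) − (7/6)| < ε.
Combining over a common denominator, (2z + 7)/(z + 1) − (7/6) = [(2z + 7)·(-6) − (-7)·(z + 1)] / [(-6)·(z + 1)] = -5(z + 7) / ((-6)(z + 1)).
So |(2z + 7)/(z + 1) − (7/6)| = 5|z + 7| / (6·|z + 1|).
Require δ ≤ 3, so |z + 1| ≥ |-6| − |z + 7| > 6 − 3 = 3.
Hence |(2z + 7)/(z + 1) − (7/6)| < 5|z + 7|/(6·3) = (5/18)|z + 7|, which is < ε once |z + 7| < (18/5)ε.
Take δ = min(3, (18/5)ε). Then 0 < |z + 7| < δ forces both bounds, so |(2z + 7)/(z + 1) − (7/6)| < ε.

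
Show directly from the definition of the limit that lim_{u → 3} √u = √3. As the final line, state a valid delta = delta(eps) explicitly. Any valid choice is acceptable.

delta = min(3, √3·eps)

Fix eps > 0. We want delta > 0 such that 0 < |u − 3| < delta implies |√u − √3| < eps.
Rationalise: √u − √3 = (u − 3)/(√u + √3), so |√u − √3| = |u − 3|/(√u + √3).
Restrict delta ≤ 3 so that |u − 3| < 3 forces u > 0, and then √u + √3 > √3.
Hence |√u − √3| < |u − 3|/√3, which is < eps once |u − 3| < √3·eps.
Take delta = min(3, √3·eps). If 0 < |u − 3| < delta then u > 0 and |√u − √3| < |u − 3|/√3 < eps.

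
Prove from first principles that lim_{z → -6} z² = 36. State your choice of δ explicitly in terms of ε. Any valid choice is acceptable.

Let ε > 0 be given. We seek δ > 0 with 0 < |z + 6| < δ ⇒ |z² − 36| < ε.
Factor: z² − 36 = (z + 6)(z - 6), so |z² − 36| = |z + 6|·|z - 6|.
Impose δ ≤ 1 so that |z| < 7; then |z - 6| ≤ 13.
Hence |z² − 36| ≤ 13|z + 6|, which is < ε once |z + 6| < ε/13.
Take δ = min(1, ε/13). If 0 < |z + 6| < δ then both bounds hold and |z² − 36| ≤ 13|z + 6| < 13·(ε/13) = ε.

δ = min(1, ε/13)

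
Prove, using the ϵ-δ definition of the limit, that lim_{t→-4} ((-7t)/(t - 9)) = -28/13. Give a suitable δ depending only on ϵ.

δ = min(13/2, (169/126)ϵ)

Fix ϵ > 0. We want δ > 0 with 0 < |t + 4| < δ ⇒ |(-7t)/(t - 9) + 28/13| < ϵ.
Combining over a common denominator, (-7t)/(t - 9) + 28/13 = [(-7t)·(-13) − 28·(t - 9)] / [(-13)·(t - 9)] = 63(t + 4) / ((-13)(t - 9)).
So |(-7t)/(t - 9) + 28/13| = 63|t + 4| / (13·|t − 9|).
Require δ ≤ 13/2, so |t − 9| ≥ |-13| − |t + 4| > 13 − 13/2 = 13/2.
Hence |(-7t)/(t - 9) + 28/13| < 63|t + 4|/(13·(13/2)) = (126/169)|t + 4|, which is < ϵ once |t + 4| < (169/126)ϵ.
Take δ = min(13/2, (169/126)ϵ). Then 0 < |t + 4| < δ forces both bounds, so |(-7t)/(t - 9) + 28/13| < ϵ.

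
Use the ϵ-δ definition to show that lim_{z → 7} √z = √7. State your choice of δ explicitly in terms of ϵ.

δ = min(7, √7·ϵ)

Suppose ϵ > 0. We want δ > 0 such that 0 < |z − 7| < δ implies |√z − √7| < ϵ.
Rationalise: √z − √7 = (z − 7)/(√z + √7), so |√z − √7| = |z − 7|/(√z + √7).
Restrict δ ≤ 7 so that |z − 7| < 7 forces z > 0, and then √z + √7 > √7.
Hence |√z − √7| < |z − 7|/√7, which is < ϵ once |z − 7| < √7·ϵ.
Take δ = min(7, √7·ϵ). If 0 < |z − 7| < δ then z > 0 and |√z − √7| < |z − 7|/√7 < ϵ.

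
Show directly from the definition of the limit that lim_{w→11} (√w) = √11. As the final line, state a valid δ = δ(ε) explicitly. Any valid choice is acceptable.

δ = min(11, √11·ε)

Let ε > 0. We want δ > 0 such that 0 < |w − 11| < δ implies |√w − √11| < ε.
Multiplying by the conjugate, |√w − √11| = |w − 11|/(√w + √11).
Restrict δ ≤ 11 so that |w − 11| < 11 forces w > 0, and then √w + √11 > √11.
Hence |√w − √11| < |w − 11|/√11, which is < ε once |w − 11| < √11·ε.
Take δ = min(11, √11·ε). If 0 < |w − 11| < δ then w > 0 and |√w − √11| < |w − 11|/√11 < ε.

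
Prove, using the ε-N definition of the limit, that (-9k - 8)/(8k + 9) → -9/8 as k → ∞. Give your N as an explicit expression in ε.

Let ε > 0. For k ≥ 1, |(-9k - 8)/(8k + 9) + 9/8| = |17|/(8(8k + 9)) = 17/(8(8k + 9)).
Since 8k + 9 ≥ 8k for k ≥ 1, this is ≤ 17/(8·8k) = (17/64)/k.
So |(-9k - 8)/(8k + 9) + 9/8| < ε whenever k > (17/64)/ε.
Take N = (17/64)/ε. If k > N then |(-9k - 8)/(8k + 9) + 9/8| ≤ (17/64)/k < ε.

N = (17/64)/ε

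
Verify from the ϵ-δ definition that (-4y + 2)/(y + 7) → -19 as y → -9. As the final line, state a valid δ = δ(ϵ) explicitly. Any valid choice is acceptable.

Let ϵ > 0. We want δ > 0 with 0 < |y + 9| < δ ⇒ |(-4y + 2)/(y + 7) + 19| < ϵ.
Combining over a common denominator, (-4y + 2)/(y + 7) + 19 = [(-4y + 2)·(-2) − 38·(y + 7)] / [(-2)·(y + 7)] = -30(y + 9) / ((-2)(y + 7)).
So |(-4y + 2)/(y + 7) + 19| = 30|y + 9| / (2·|y + 7|).
Require δ ≤ 1, so |y + 7| ≥ |-2| − |y + 9| > 2 − 1 = 1.
Hence |(-4y + 2)/(y + 7) + 19| < 30|y + 9|/(2·1) = 15|y + 9|, which is < ϵ once |y + 9| < (1/15)ϵ.
Take δ = min(1, (1/15)ϵ). Then 0 < |y + 9| < δ forces both bounds, so |(-4y + 2)/(y + 7) + 19| < ϵ.

δ = min(1, (1/15)ϵ)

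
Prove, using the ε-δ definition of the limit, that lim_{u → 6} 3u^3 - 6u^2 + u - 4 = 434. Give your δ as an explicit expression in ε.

Let ε > 0 be given. We want δ > 0 such that 0 < |u − 6| < δ implies |(3u^3 - 6u^2 + u - 4) − 434| < ε.
(3u^3 - 6u^2 + u - 4) − 434 = 3u^3 - 6u^2 + u - 438 = (u − 6)(3u^2 + 12u + 73).
So |(3u^3 - 6u^2 + u - 4) − 434| = |u − 6|·|3u^2 + 12u + 73|.
Assume first that |u − 6| < 1, so |u| < 7. Then |3u^2 + 12u + 73| ≤ 3·7^2 + 12·7 + 73 = 304.
Hence |(3u^3 - 6u^2 + u - 4) − 434| ≤ 304|u − 6| < ε provided |u − 6| < ε/304.
Choosing δ = min(1, ε/304) ensures both conditions, hence |(3u^3 - 6u^2 + u - 4) − 434| < ε.

δ = min(1, ε/304)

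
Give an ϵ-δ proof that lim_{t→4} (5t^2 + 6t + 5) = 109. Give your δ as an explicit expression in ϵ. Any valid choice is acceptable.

Let ϵ > 0. We want δ > 0 such that 0 < |t − 4| < δ implies |(5t^2 + 6t + 5) − 109| < ϵ.
(5t^2 + 6t + 5) − 109 = 5t^2 + 6t - 104 = (t − 4)(5t + 26).
So |(5t^2 + 6t + 5) − 109| = |t − 4|·|5t + 26|.
Require δ ≤ 1. Then |t − 4| < 1 gives |t| < 5, and by the triangle inequality |5t + 26| ≤ 5·5 + 26 = 51.
Hence |(5t^2 + 6t + 5) − 109| ≤ 51|t − 4| < ϵ provided |t − 4| < ϵ/51.
Choosing δ = min(1, ϵ/51) ensures both conditions, hence |(5t^2 + 6t + 5) − 109| < ϵ.

δ = min(1, ϵ/51)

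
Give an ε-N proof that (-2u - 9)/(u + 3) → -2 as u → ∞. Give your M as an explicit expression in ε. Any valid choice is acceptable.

M = 3/ε

Let ε > 0 be given. We seek M > 0 such that u > M implies |(-2u - 9)/(u + 3) + 2| < ε.
(-2u - 9)/(u + 3) + 2 = ((-2u - 9) − (-2)(u + 3)) / ((u + 3)) = -3/((u + 3)).
For u > 0 we have u + 3 > u, so |(-2u - 9)/(u + 3) + 2| = 3/((u + 3)) < 3/(u) = 3/u.
Thus |(-2u - 9)/(u + 3) + 2| < ε whenever u > 3/ε.
Take M = 3/ε. If u > M then |(-2u - 9)/(u + 3) + 2| < 3/u < ε.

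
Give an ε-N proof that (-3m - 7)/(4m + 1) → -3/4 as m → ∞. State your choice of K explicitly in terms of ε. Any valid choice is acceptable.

K = (25/16)/ε

Fix ε > 0. For m ≥ 1, |(-3m - 7)/(4m + 1) + 3/4| = |-25|/(4(4m + 1)) = 25/(4(4m + 1)).
Since 4m + 1 ≥ 4m for m ≥ 1, this is ≤ 25/(4·4m) = (25/16)/m.
So |(-3m - 7)/(4m + 1) + 3/4| < ε whenever m > (25/16)/ε.
Take K = (25/16)/ε. If m > K then |(-3m - 7)/(4m + 1) + 3/4| ≤ (25/16)/m < ε.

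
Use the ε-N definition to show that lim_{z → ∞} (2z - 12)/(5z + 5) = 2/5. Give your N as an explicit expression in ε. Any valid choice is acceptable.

Let ε > 0 be given. We seek N > 0 such that z > N implies |(2z - 12)/(5z + 5) − (2/5)| < ε.
(2z - 12)/(5z + 5) − (2/5) = (5(2z - 12) − 2(5z + 5)) / (5(5z + 5)) = -70/(5(5z + 5)).
For z > 0 we have 5z + 5 > 5z, so |(2z - 12)/(5z + 5) − (2/5)| = 70/(5(5z + 5)) < 70/(5·5z) = (14/5)/z.
Thus |(2z - 12)/(5z + 5) − (2/5)| < ε whenever z > (14/5)/ε.
Take N = (14/5)/ε. If z > N then |(2z - 12)/(5z + 5) − (2/5)| < (14/5)/z < ε.

N = (14/5)/ε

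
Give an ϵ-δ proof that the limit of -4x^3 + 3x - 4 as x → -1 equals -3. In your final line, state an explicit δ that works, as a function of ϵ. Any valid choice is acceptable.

Suppose ϵ > 0. We want δ > 0 such that 0 < |x + 1| < δ implies |(-4x^3 + 3x - 4) + 3| < ϵ.
(-4x^3 + 3x - 4) + 3 = -4x^3 + 3x - 1 = (x + 1)(-4x^2 + 4x - 1).
So |(-4x^3 + 3x - 4) + 3| = |x + 1|·|-4x^2 + 4x - 1|.
Require δ ≤ 1. Then |x + 1| < 1 gives |x| < 2, and by the triangle inequality |-4x^2 + 4x - 1| ≤ 4·2^2 + 4·2 + 1 = 25.
Hence |(-4x^3 + 3x - 4) + 3| ≤ 25|x + 1| < ϵ provided |x + 1| < ϵ/25.
Choosing δ = min(1, ϵ/25) ensures both conditions, hence |(-4x^3 + 3x - 4) + 3| < ϵ.

δ = min(1, ϵ/25)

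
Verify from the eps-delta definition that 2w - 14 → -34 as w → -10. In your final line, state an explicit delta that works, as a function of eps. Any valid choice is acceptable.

delta = eps/2

Let eps > 0 be given. We need delta > 0 so that 0 < |w + 10| < delta implies |(2w - 14) + 34| < eps.
|(2w - 14) + 34| = |2w + 20| = 2|w + 10|.
Thus it suffices that |w + 10| < eps/2.
Take delta = eps/2. If 0 < |w + 10| < delta then |(2w - 14) + 34| = 2|w + 10| < 2·(eps/2) = eps.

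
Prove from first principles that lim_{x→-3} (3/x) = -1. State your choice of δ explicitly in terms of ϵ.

δ = min(3/2, (3/2)ϵ)

Let ϵ > 0 be given. We seek δ > 0 such that 0 < |x + 3| < δ implies |3/x + 1| < ϵ.
|3/x + 1| = 3·|-3 − x|/(3·|x|) = 3|x + 3|/(3|x|).
Require δ ≤ 3/2 so that |x| > 3 − 3/2 = 3/2, hence 3|x| > 9/2.
Then |3/x + 1| < 3|x + 3|/(9/2), which is < ϵ when |x + 3| < (3/2)ϵ.
Take δ = min(3/2, (3/2)ϵ). Then 0 < |x + 3| < δ gives both |x + 3| < 3/2 and |x + 3| < (3/2)ϵ, so |3/x + 1| < ϵ.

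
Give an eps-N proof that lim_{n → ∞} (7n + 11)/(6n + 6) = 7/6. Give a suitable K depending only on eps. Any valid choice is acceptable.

K = (2/3)/eps

Let eps > 0 be given. For n ≥ 1, |(7n + 11)/(6n + 6) − (7/6)| = |24|/(6(6n + 6)) = 24/(6(6n + 6)).
Since 6n + 6 ≥ 6n for n ≥ 1, this is ≤ 24/(6·6n) = (2/3)/n.
So |(7n + 11)/(6n + 6) − (7/6)| < eps whenever n > (2/3)/eps.
Take K = (2/3)/eps. If n > K then |(7n + 11)/(6n + 6) − (7/6)| ≤ (2/3)/n < eps.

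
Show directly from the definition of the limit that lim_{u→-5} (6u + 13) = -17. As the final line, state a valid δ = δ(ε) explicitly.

Let ε > 0 be given. We need δ > 0 so that 0 < |u + 5| < δ implies |(6u + 13) + 17| < ε.
Since (6u + 13) + 17 = 6(u + 5), we have |(6u + 13) + 17| = 6|u + 5|.
So 6|u + 5| < ε exactly when |u + 5| < ε/6.
Choosing δ = ε/6 gives |(6u + 13) + 17| = 6|u + 5| < ε whenever |u + 5| < δ.

δ = ε/6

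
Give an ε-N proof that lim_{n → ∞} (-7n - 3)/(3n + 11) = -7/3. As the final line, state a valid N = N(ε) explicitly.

Let ε > 0 be given. For n ≥ 1, |(-7n - 3)/(3n + 11) + 7/3| = |68|/(3(3n + 11)) = 68/(3(3n + 11)).
Since 3n + 11 ≥ 3n for n ≥ 1, this is ≤ 68/(3·3n) = (68/9)/n.
So |(-7n - 3)/(3n + 11) + 7/3| < ε whenever n > (68/9)/ε.
Take N = (68/9)/ε. If n > N then |(-7n - 3)/(3n + 11) + 7/3| ≤ (68/9)/n < ε.

N = (68/9)/ε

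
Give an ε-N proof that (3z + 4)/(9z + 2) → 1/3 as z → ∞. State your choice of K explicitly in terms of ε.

Fix ε > 0. We seek K > 0 such that z > K implies |(3z + 4)/(9z + 2) − (1/3)| < ε.
(3z + 4)/(9z + 2) − (1/3) = (9(3z + 4) − 3(9z + 2)) / (9(9z + 2)) = 30/(9(9z + 2)).
For z > 0 we have 9z + 2 > 9z, so |(3z + 4)/(9z + 2) − (1/3)| = 30/(9(9z + 2)) < 30/(9·9z) = (10/27)/z.
Thus |(3z + 4)/(9z + 2) − (1/3)| < ε whenever z > (10/27)/ε.
Take K = (10/27)/ε. If z > K then |(3z + 4)/(9z + 2) − (1/3)| < (10/27)/z < ε.

K = (10/27)/ε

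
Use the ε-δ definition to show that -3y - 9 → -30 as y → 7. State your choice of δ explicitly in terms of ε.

Let ε > 0. We need δ > 0 so that 0 < |y − 7| < δ implies |(-3y - 9) + 30| < ε.
|(-3y - 9) + 30| = |-3y + 21| = 3|y − 7|.
Thus it suffices that |y − 7| < ε/3.
Take δ = ε/3. If 0 < |y − 7| < δ then |(-3y - 9) + 30| = 3|y − 7| < 3·(ε/3) = ε.

δ = ε/3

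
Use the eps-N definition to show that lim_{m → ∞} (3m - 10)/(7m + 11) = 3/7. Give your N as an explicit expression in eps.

N = (103/49)/eps

Let eps > 0 be given. For m ≥ 1, |(3m - 10)/(7m + 11) − (3/7)| = |-103|/(7(7m + 11)) = 103/(7(7m + 11)).
Since 7m + 11 ≥ 7m for m ≥ 1, this is ≤ 103/(7·7m) = (103/49)/m.
So |(3m - 10)/(7m + 11) − (3/7)| < eps whenever m > (103/49)/eps.
Take N = (103/49)/eps. If m > N then |(3m - 10)/(7m + 11) − (3/7)| ≤ (103/49)/m < eps.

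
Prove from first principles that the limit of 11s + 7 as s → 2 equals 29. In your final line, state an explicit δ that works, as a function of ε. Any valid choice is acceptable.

δ = ε/11

Suppose ε > 0. We need δ > 0 so that 0 < |s − 2| < δ implies |(11s + 7) − 29| < ε.
|(11s + 7) − 29| = |11s - 22| = 11|s − 2|.
So 11|s − 2| < ε exactly when |s − 2| < ε/11.
Choosing δ = ε/11 gives |(11s + 7) − 29| = 11|s − 2| < ε whenever |s − 2| < δ.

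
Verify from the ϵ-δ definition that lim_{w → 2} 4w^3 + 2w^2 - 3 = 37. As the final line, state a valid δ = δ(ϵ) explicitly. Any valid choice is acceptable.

δ = min(1, ϵ/86)

Let ϵ > 0 be given. We want δ > 0 such that 0 < |w − 2| < δ implies |(4w^3 + 2w^2 - 3) − 37| < ϵ.
(4w^3 + 2w^2 - 3) − 37 = 4w^3 + 2w^2 - 40 = (w − 2)(4w^2 + 10w + 20).
So |(4w^3 + 2w^2 - 3) − 37| = |w − 2|·|4w^2 + 10w + 20|.
Assume first that |w − 2| < 1, so |w| < 3. Then |4w^2 + 10w + 20| ≤ 4·3^2 + 10·3 + 20 = 86.
Hence |(4w^3 + 2w^2 - 3) − 37| ≤ 86|w − 2| < ϵ provided |w − 2| < ϵ/86.
Take δ = min(1, ϵ/86). Then 0 < |w − 2| < δ gives both |w − 2| < 1 and |w − 2| < ϵ/86, so |(4w^3 + 2w^2 - 3) − 37| < ϵ.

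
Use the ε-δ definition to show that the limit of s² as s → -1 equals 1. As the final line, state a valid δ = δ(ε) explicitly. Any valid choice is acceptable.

Let ε > 0. We seek δ > 0 with 0 < |s + 1| < δ ⇒ |s² − 1| < ε.
Factor: s² − 1 = (s + 1)(s - 1), so |s² − 1| = |s + 1|·|s - 1|.
Restrict δ ≤ 1. Then |s + 1| < 1 gives |s| < 2, so by the triangle inequality |s - 1| ≤ 2 + 1 = 3.
Hence |s² − 1| ≤ 3|s + 1|, which is < ε once |s + 1| < ε/3.
Take δ = min(1, ε/3). If 0 < |s + 1| < δ then both bounds hold and |s² − 1| ≤ 3|s + 1| < 3·(ε/3) = ε.

δ = min(1, ε/3)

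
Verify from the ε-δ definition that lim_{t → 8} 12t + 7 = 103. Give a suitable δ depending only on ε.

δ = ε/12

Suppose ε > 0. We need δ > 0 so that 0 < |t − 8| < δ implies |(12t + 7) − 103| < ε.
Since (12t + 7) − 103 = 12(t − 8), we have |(12t + 7) − 103| = 12|t − 8|.
Thus it suffices that |t − 8| < ε/12.
Choosing δ = ε/12 gives |(12t + 7) − 103| = 12|t − 8| < ε whenever |t − 8| < δ.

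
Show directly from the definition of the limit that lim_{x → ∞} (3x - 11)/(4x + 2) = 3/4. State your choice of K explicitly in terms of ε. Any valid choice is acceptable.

Let ε > 0. We seek K > 0 such that x > K implies |(3x - 11)/(4x + 2) − (3/4)| < ε.
(3x - 11)/(4x + 2) − (3/4) = (4(3x - 11) − 3(4x + 2)) / (4(4x + 2)) = -50/(4(4x + 2)).
For x > 0 we have 4x + 2 > 4x, so |(3x - 11)/(4x + 2) − (3/4)| = 50/(4(4x + 2)) < 50/(4·4x) = (25/8)/x.
Thus |(3x - 11)/(4x + 2) − (3/4)| < ε whenever x > (25/8)/ε.
Take K = (25/8)/ε. If x > K then |(3x - 11)/(4x + 2) − (3/4)| < (25/8)/x < ε.

K = (25/8)/ε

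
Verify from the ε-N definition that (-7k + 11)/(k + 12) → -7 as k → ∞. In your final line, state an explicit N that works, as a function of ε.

N = 95/ε

Let ε > 0 be given. For k ≥ 1, |(-7k + 11)/(k + 12) + 7| = |95|/((k + 12)) = 95/((k + 12)).
Since k + 12 ≥ k for k ≥ 1, this is ≤ 95/(k) = 95/k.
So |(-7k + 11)/(k + 12) + 7| < ε whenever k > 95/ε.
Take N = 95/ε. If k > N then |(-7k + 11)/(k + 12) + 7| ≤ 95/k < ε.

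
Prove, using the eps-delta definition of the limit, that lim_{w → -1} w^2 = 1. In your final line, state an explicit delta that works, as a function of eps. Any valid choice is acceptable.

Suppose eps > 0. We seek delta > 0 with 0 < |w + 1| < delta ⇒ |w^2 − 1| < eps.
Factor: w^2 − 1 = (w + 1)(w - 1), so |w^2 − 1| = |w + 1|·|w - 1|.
Impose delta ≤ 2 so that |w| < 3; then |w - 1| ≤ 4.
Hence |w^2 − 1| ≤ 4|w + 1|, which is < eps once |w + 1| < eps/4.
Take delta = min(2, eps/4). If 0 < |w + 1| < delta then both bounds hold and |w^2 − 1| ≤ 4|w + 1| < 4·(eps/4) = eps.

delta = min(2, eps/4)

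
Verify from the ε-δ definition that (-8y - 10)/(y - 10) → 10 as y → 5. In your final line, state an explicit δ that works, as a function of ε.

Fix ε > 0. We want δ > 0 with 0 < |y − 5| < δ ⇒ |(-8y - 10)/(y - 10) − 10| < ε.
Combining over a common denominator, (-8y - 10)/(y - 10) − 10 = [(-8y - 10)·(-5) − (-50)·(y - 10)] / [(-5)·(y - 10)] = 90(y − 5) / ((-5)(y - 10)).
So |(-8y - 10)/(y - 10) − 10| = 90|y − 5| / (5·|y − 10|).
Restrict δ ≤ 5/2. Then |y − 5| < 5/2 gives |y − 10| = |(y − 5) + (-5)| ≥ 5 − 5/2 = 5/2.
Hence |(-8y - 10)/(y - 10) − 10| < 90|y − 5|/(5·(5/2)) = (36/5)|y − 5|, which is < ε once |y − 5| < (5/36)ε.
Take δ = min(5/2, (5/36)ε). Then 0 < |y − 5| < δ forces both bounds, so |(-8y - 10)/(y - 10) − 10| < ε.

δ = min(5/2, (5/36)ε)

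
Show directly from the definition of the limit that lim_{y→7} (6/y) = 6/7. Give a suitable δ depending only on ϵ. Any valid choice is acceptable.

Suppose ϵ > 0. We seek δ > 0 such that 0 < |y − 7| < δ implies |6/y − (6/7)| < ϵ.
|6/y − (6/7)| = 6·|7 − y|/(7·|y|) = 6|y − 7|/(7|y|).
Restrict δ ≤ 7/2. Then |y − 7| < 7/2 gives |y| > 7/2, so 7|y| > 49/2.
Then |6/y − (6/7)| < 6|y − 7|/(49/2), which is < ϵ when |y − 7| < (49/12)ϵ.
Take δ = min(7/2, (49/12)ϵ). Then 0 < |y − 7| < δ gives both |y − 7| < 7/2 and |y − 7| < (49/12)ϵ, so |6/y − (6/7)| < ϵ.

δ = min(7/2, (49/12)ϵ)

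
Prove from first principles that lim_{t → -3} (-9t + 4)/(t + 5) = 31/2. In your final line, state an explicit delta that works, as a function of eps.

delta = min(1, (2/49)eps)

Suppose eps > 0. We want delta > 0 with 0 < |t + 3| < delta ⇒ |(-9t + 4)/(t + 5) − (31/2)| < eps.
Combining over a common denominator, (-9t + 4)/(t + 5) − (31/2) = [(-9t + 4)·2 − 31·(t + 5)] / [2·(t + 5)] = -49(t + 3) / (2(t + 5)).
So |(-9t + 4)/(t + 5) − (31/2)| = 49|t + 3| / (2·|t + 5|).
Require delta ≤ 1, so |t + 5| ≥ |2| − |t + 3| > 2 − 1 = 1.
Hence |(-9t + 4)/(t + 5) − (31/2)| < 49|t + 3|/(2·1) = (49/2)|t + 3|, which is < eps once |t + 3| < (2/49)eps.
Take delta = min(1, (2/49)eps). Then 0 < |t + 3| < delta forces both bounds, so |(-9t + 4)/(t + 5) − (31/2)| < eps.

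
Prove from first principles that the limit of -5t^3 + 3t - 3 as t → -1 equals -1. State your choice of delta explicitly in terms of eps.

Let eps > 0. We want delta > 0 such that 0 < |t + 1| < delta implies |(-5t^3 + 3t - 3) + 1| < eps.
(-5t^3 + 3t - 3) + 1 = -5t^3 + 3t - 2 = (t + 1)(-5t^2 + 5t - 2).
So |(-5t^3 + 3t - 3) + 1| = |t + 1|·|-5t^2 + 5t - 2|.
Require delta ≤ 2. Then |t + 1| < 2 gives |t| < 3, and by the triangle inequality |-5t^2 + 5t - 2| ≤ 5·3^2 + 5·3 + 2 = 62.
Hence |(-5t^3 + 3t - 3) + 1| ≤ 62|t + 1| < eps provided |t + 1| < eps/62.
Choosing delta = min(2, eps/62) ensures both conditions, hence |(-5t^3 + 3t - 3) + 1| < eps.

delta = min(2, eps/62)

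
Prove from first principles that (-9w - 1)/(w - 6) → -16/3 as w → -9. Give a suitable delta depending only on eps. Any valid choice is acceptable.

delta = min(15/2, (45/22)eps)

Let eps > 0 be given. We want delta > 0 with 0 < |w + 9| < delta ⇒ |(-9w - 1)/(w - 6) + 16/3| < eps.
Combining over a common denominator, (-9w - 1)/(w - 6) + 16/3 = [(-9w - 1)·(-15) − 80·(w - 6)] / [(-15)·(w - 6)] = 55(w + 9) / ((-15)(w - 6)).
So |(-9w - 1)/(w - 6) + 16/3| = 55|w + 9| / (15·|w − 6|).
Restrict delta ≤ 15/2. Then |w + 9| < 15/2 gives |w − 6| = |(w + 9) + (-15)| ≥ 15 − 15/2 = 15/2.
Hence |(-9w - 1)/(w - 6) + 16/3| < 55|w + 9|/(15·(15/2)) = (22/45)|w + 9|, which is < eps once |w + 9| < (45/22)eps.
Take delta = min(15/2, (45/22)eps). Then 0 < |w + 9| < delta forces both bounds, so |(-9w - 1)/(w - 6) + 16/3| < eps.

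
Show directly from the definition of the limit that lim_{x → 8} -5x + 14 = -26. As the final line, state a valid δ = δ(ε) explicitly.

Let ε > 0. We need δ > 0 so that 0 < |x − 8| < δ implies |(-5x + 14) + 26| < ε.
|(-5x + 14) + 26| = |-5x + 40| = 5|x − 8|.
Thus it suffices that |x − 8| < ε/5.
Take δ = ε/5. If 0 < |x − 8| < δ then |(-5x + 14) + 26| = 5|x − 8| < 5·(ε/5) = ε.

δ = ε/5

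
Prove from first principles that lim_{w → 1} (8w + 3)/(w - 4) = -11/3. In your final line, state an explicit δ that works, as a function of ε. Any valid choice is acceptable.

Fix ε > 0. We want δ > 0 with 0 < |w − 1| < δ ⇒ |(8w + 3)/(w - 4) + 11/3| < ε.
Combining over a common denominator, (8w + 3)/(w - 4) + 11/3 = [(8w + 3)·(-3) − 11·(w - 4)] / [(-3)·(w - 4)] = -35(w − 1) / ((-3)(w - 4)).
So |(8w + 3)/(w - 4) + 11/3| = 35|w − 1| / (3·|w − 4|).
Restrict δ ≤ 3/2. Then |w − 1| < 3/2 gives |w − 4| = |(w − 1) + (-3)| ≥ 3 − 3/2 = 3/2.
Hence |(8w + 3)/(w - 4) + 11/3| < 35|w − 1|/(3·(3/2)) = (70/9)|w − 1|, which is < ε once |w − 1| < (9/70)ε.
Take δ = min(3/2, (9/70)ε). Then 0 < |w − 1| < δ forces both bounds, so |(8w + 3)/(w - 4) + 11/3| < ε.

δ = min(3/2, (9/70)ε)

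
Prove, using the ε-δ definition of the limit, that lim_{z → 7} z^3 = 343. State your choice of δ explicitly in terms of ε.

Let ε > 0. We seek δ > 0 with 0 < |z − 7| < δ ⇒ |z^3 − 343| < ε.
Factor: z^3 − 343 = (z − 7)(z^2 + 7z + 49), so |z^3 − 343| = |z − 7|·|z^2 + 7z + 49|.
Restrict δ ≤ 1. Then |z − 7| < 1 gives |z| < 8, so by the triangle inequality |z^2 + 7z + 49| ≤ 8^2 + 7·8 + 49 = 169.
Hence |z^3 − 343| ≤ 169|z − 7|, which is < ε once |z − 7| < ε/169.
Take δ = min(1, ε/169). If 0 < |z − 7| < δ then both bounds hold and |z^3 − 343| ≤ 169|z − 7| < 169·(ε/169) = ε.

δ = min(1, ε/169)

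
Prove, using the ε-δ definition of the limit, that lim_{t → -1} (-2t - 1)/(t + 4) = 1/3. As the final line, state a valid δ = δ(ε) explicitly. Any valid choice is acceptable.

δ = min(3/2, (9/14)ε)

Let ε > 0. We want δ > 0 with 0 < |t + 1| < δ ⇒ |(-2t - 1)/(t + 4) − (1/3)| < ε.
Combining over a common denominator, (-2t - 1)/(t + 4) − (1/3) = [(-2t - 1)·3 − 1·(t + 4)] / [3·(t + 4)] = -7(t + 1) / (3(t + 4)).
So |(-2t - 1)/(t + 4) − (1/3)| = 7|t + 1| / (3·|t + 4|).
Require δ ≤ 3/2, so |t + 4| ≥ |3| − |t + 1| > 3 − 3/2 = 3/2.
Hence |(-2t - 1)/(t + 4) − (1/3)| < 7|t + 1|/(3·(3/2)) = (14/9)|t + 1|, which is < ε once |t + 1| < (9/14)ε.
Take δ = min(3/2, (9/14)ε). Then 0 < |t + 1| < δ forces both bounds, so |(-2t - 1)/(t + 4) − (1/3)| < ε.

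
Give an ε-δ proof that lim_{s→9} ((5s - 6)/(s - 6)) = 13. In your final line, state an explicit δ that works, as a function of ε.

δ = min(3/2, (3/16)ε)

Let ε > 0 be given. We want δ > 0 with 0 < |s − 9| < δ ⇒ |(5s - 6)/(s - 6) − 13| < ε.
Combining over a common denominator, (5s - 6)/(s - 6) − 13 = [(5s - 6)·3 − 39·(s - 6)] / [3·(s - 6)] = -24(s − 9) / (3(s - 6)).
So |(5s - 6)/(s - 6) − 13| = 24|s − 9| / (3·|s − 6|).
Require δ ≤ 3/2, so |s − 6| ≥ |3| − |s − 9| > 3 − 3/2 = 3/2.
Hence |(5s - 6)/(s - 6) − 13| < 24|s − 9|/(3·(3/2)) = (16/3)|s − 9|, which is < ε once |s − 9| < (3/16)ε.
Take δ = min(3/2, (3/16)ε). Then 0 < |s − 9| < δ forces both bounds, so |(5s - 6)/(s - 6) − 13| < ε.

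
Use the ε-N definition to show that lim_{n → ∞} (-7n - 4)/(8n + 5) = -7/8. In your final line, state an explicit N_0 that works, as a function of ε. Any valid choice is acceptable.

N_0 = (3/64)/ε

Suppose ε > 0. For n ≥ 1, |(-7n - 4)/(8n + 5) + 7/8| = |3|/(8(8n + 5)) = 3/(8(8n + 5)).
Since 8n + 5 ≥ 8n for n ≥ 1, this is ≤ 3/(8·8n) = (3/64)/n.
So |(-7n - 4)/(8n + 5) + 7/8| < ε whenever n > (3/64)/ε.
Take N_0 = (3/64)/ε. If n > N_0 then |(-7n - 4)/(8n + 5) + 7/8| ≤ (3/64)/n < ε.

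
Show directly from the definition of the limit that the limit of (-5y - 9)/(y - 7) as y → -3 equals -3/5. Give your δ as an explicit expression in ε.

δ = min(5, (25/22)ε)

Suppose ε > 0. We want δ > 0 with 0 < |y + 3| < δ ⇒ |(-5y - 9)/(y - 7) + 3/5| < ε.
Combining over a common denominator, (-5y - 9)/(y - 7) + 3/5 = [(-5y - 9)·(-10) − 6·(y - 7)] / [(-10)·(y - 7)] = 44(y + 3) / ((-10)(y - 7)).
So |(-5y - 9)/(y - 7) + 3/5| = 44|y + 3| / (10·|y − 7|).
Restrict δ ≤ 5. Then |y + 3| < 5 gives |y − 7| = |(y + 3) + (-10)| ≥ 10 − 5 = 5.
Hence |(-5y - 9)/(y - 7) + 3/5| < 44|y + 3|/(10·5) = (22/25)|y + 3|, which is < ε once |y + 3| < (25/22)ε.
Take δ = min(5, (25/22)ε). Then 0 < |y + 3| < δ forces both bounds, so |(-5y - 9)/(y - 7) + 3/5| < ε.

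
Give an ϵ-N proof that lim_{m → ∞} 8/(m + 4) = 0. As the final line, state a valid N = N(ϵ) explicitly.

N = 8/ϵ

Suppose ϵ > 0. For m ≥ 1, |8/(m + 4) − 0| = 8/(m + 4) ≤ 8/m.
We need 8/m < ϵ, i.e. m > 8/ϵ.
Take N = 8/ϵ. If m > N then |8/(m + 4)| ≤ 8/m < ϵ.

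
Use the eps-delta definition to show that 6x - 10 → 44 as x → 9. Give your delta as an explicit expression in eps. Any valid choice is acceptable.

Let eps > 0 be given. We need delta > 0 so that 0 < |x − 9| < delta implies |(6x - 10) − 44| < eps.
Since (6x - 10) − 44 = 6(x − 9), we have |(6x - 10) − 44| = 6|x − 9|.
So 6|x − 9| < eps exactly when |x − 9| < eps/6.
Choosing delta = eps/6 gives |(6x - 10) − 44| = 6|x − 9| < eps whenever |x − 9| < delta.

delta = eps/6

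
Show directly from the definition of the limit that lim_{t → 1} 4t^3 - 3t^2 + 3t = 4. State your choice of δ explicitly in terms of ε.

Let ε > 0. We want δ > 0 such that 0 < |t − 1| < δ implies |(4t^3 - 3t^2 + 3t) − 4| < ε.
(4t^3 - 3t^2 + 3t) − 4 = 4t^3 - 3t^2 + 3t - 4 = (t − 1)(4t^2 + t + 4).
So |(4t^3 - 3t^2 + 3t) − 4| = |t − 1|·|4t^2 + t + 4|.
Require δ ≤ 1. Then |t − 1| < 1 gives |t| < 2, and by the triangle inequality |4t^2 + t + 4| ≤ 4·2^2 + 2 + 4 = 22.
Hence |(4t^3 - 3t^2 + 3t) − 4| ≤ 22|t − 1| < ε provided |t − 1| < ε/22.
Take δ = min(1, ε/22). Then 0 < |t − 1| < δ gives both |t − 1| < 1 and |t − 1| < ε/22, so |(4t^3 - 3t^2 + 3t) − 4| < ε.

δ = min(1, ε/22)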